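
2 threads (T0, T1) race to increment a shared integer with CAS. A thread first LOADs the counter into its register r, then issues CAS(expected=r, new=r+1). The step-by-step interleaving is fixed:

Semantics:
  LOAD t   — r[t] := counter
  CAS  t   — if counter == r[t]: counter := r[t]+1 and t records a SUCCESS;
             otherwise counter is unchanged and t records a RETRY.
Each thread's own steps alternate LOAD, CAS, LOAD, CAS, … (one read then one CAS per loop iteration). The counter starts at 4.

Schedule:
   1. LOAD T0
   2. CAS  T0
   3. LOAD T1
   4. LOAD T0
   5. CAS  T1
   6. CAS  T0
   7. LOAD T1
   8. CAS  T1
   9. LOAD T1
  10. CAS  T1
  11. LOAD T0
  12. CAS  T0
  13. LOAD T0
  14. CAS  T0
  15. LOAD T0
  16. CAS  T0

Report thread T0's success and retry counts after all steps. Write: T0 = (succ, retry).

[1] T0.load  rd  (counter 4, T0.r 4)
[2] T0.cas  hit  (counter 5, T0.r 4)
[3] T1.load  rd  (counter 5, T1.r 5)
[4] T0.load  rd  (counter 5, T0.r 5)
[5] T1.cas  hit  (counter 6, T1.r 5)
[6] T0.cas  miss  (counter 6, T0.r 5)
[7] T1.load  rd  (counter 6, T1.r 6)
[8] T1.cas  hit  (counter 7, T1.r 6)
[9] T1.load  rd  (counter 7, T1.r 7)
[10] T1.cas  hit  (counter 8, T1.r 7)
[11] T0.load  rd  (counter 8, T0.r 8)
[12] T0.cas  hit  (counter 9, T0.r 8)
[13] T0.load  rd  (counter 9, T0.r 9)
[14] T0.cas  hit  (counter 10, T0.r 9)
[15] T0.load  rd  (counter 10, T0.r 10)
[16] T0.cas  hit  (counter 11, T0.r 10)

T0 = (4, 1)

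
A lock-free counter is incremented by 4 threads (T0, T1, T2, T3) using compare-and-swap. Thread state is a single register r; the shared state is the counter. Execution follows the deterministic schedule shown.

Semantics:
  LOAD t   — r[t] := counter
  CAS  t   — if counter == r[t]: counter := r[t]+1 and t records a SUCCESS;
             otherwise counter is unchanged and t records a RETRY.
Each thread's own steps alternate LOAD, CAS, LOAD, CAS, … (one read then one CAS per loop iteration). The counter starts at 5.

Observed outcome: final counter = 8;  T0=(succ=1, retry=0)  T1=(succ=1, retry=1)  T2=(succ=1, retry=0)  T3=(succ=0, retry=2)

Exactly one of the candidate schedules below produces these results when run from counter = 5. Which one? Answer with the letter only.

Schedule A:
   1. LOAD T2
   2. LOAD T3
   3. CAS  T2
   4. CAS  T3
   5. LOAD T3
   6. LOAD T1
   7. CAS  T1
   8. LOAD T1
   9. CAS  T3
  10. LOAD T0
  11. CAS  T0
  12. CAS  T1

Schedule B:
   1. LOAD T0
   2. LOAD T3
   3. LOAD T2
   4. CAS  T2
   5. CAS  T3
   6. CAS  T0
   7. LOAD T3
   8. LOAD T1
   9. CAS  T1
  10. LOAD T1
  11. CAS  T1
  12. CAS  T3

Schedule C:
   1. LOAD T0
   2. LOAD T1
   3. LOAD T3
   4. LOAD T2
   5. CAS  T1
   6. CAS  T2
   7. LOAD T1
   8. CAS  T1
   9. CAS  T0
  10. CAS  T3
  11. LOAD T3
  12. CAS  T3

A

Simulating candidate A:
   1) LOAD T2:  M=5  r_T2=5
   2) LOAD T3:  M=5  r_T3=5
   3) CAS  T2:  M=6  r_T2=5 ✓
   4) CAS  T3:  M=6  r_T3=5 ✗
   5) LOAD T3:  M=6  r_T3=6
   6) LOAD T1:  M=6  r_T1=6
   7) CAS  T1:  M=7  r_T1=6 ✓
   8) LOAD T1:  M=7  r_T1=7
   9) CAS  T3:  M=7  r_T3=6 ✗
  10) LOAD T0:  M=7  r_T0=7
  11) CAS  T0:  M=8  r_T0=7 ✓
  12) CAS  T1:  M=8  r_T1=7 ✗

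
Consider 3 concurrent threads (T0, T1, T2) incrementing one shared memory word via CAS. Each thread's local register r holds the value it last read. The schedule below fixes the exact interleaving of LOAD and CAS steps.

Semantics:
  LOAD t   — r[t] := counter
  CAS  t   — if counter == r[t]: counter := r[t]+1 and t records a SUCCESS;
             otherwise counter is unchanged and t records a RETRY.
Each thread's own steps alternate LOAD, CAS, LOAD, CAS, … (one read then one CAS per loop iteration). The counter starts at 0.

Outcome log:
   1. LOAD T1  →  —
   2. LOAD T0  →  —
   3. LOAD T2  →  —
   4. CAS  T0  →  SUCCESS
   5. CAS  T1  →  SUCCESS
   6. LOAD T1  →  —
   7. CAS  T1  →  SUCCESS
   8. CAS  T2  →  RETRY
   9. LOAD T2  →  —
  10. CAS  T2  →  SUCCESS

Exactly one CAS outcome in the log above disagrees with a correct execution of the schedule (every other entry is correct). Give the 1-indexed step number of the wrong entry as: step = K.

step = 5

Re-executing:
[1] T1.load  rd  (counter 0, T1.r 0)
[2] T0.load  rd  (counter 0, T0.r 0)
[3] T2.load  rd  (counter 0, T2.r 0)
[4] T0.cas  hit  (counter 1, T0.r 0)
[5] T1.cas  miss  (counter 1, T1.r 0)
[6] T1.load  rd  (counter 1, T1.r 1)
[7] T1.cas  hit  (counter 2, T1.r 1)
[8] T2.cas  miss  (counter 2, T2.r 0)
[9] T2.load  rd  (counter 2, T2.r 2)
[10] T2.cas  hit  (counter 3, T2.r 2)
Flip is step 5.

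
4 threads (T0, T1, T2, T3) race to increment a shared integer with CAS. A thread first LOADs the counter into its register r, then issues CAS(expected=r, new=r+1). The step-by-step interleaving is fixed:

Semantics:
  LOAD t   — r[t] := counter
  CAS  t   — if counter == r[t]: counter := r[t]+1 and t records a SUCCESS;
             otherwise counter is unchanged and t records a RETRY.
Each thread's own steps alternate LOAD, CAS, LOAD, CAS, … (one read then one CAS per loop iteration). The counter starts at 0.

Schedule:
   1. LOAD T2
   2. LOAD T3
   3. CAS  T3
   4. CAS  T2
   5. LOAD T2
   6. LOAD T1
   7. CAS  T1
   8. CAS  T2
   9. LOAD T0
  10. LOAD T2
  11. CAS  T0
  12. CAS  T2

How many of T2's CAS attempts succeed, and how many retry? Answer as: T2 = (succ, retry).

T2 = (0, 3)

step 1: T2 LOAD ⇒ load; ctr=0 reg=0
step 2: T3 LOAD ⇒ load; ctr=0 reg=0
step 3: T3 CAS ⇒ ok; ctr=1 reg=0
step 4: T2 CAS ⇒ retry; ctr=1 reg=0
step 5: T2 LOAD ⇒ load; ctr=1 reg=1
step 6: T1 LOAD ⇒ load; ctr=1 reg=1
step 7: T1 CAS ⇒ ok; ctr=2 reg=1
step 8: T2 CAS ⇒ retry; ctr=2 reg=1
step 9: T0 LOAD ⇒ load; ctr=2 reg=2
step 10: T2 LOAD ⇒ load; ctr=2 reg=2
step 11: T0 CAS ⇒ ok; ctr=3 reg=2
step 12: T2 CAS ⇒ retry; ctr=3 reg=2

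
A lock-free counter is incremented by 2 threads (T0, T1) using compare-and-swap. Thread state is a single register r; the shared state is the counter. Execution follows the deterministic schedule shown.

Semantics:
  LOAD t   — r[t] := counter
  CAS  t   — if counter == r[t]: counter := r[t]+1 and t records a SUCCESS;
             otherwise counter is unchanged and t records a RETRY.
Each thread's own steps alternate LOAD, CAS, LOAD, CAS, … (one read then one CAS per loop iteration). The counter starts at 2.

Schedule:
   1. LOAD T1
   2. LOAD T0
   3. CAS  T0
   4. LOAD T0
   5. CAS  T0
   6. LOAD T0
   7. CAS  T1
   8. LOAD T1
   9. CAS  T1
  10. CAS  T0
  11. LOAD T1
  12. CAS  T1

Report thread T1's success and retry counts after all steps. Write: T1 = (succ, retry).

T1 = (2, 1)

step 1: T1 LOAD ⇒ load; ctr=2 reg=2
step 2: T0 LOAD ⇒ load; ctr=2 reg=2
step 3: T0 CAS ⇒ ok; ctr=3 reg=2
step 4: T0 LOAD ⇒ load; ctr=3 reg=3
step 5: T0 CAS ⇒ ok; ctr=4 reg=3
step 6: T0 LOAD ⇒ load; ctr=4 reg=4
step 7: T1 CAS ⇒ retry; ctr=4 reg=2
step 8: T1 LOAD ⇒ load; ctr=4 reg=4
step 9: T1 CAS ⇒ ok; ctr=5 reg=4
step 10: T0 CAS ⇒ retry; ctr=5 reg=4
step 11: T1 LOAD ⇒ load; ctr=5 reg=5
step 12: T1 CAS ⇒ ok; ctr=6 reg=5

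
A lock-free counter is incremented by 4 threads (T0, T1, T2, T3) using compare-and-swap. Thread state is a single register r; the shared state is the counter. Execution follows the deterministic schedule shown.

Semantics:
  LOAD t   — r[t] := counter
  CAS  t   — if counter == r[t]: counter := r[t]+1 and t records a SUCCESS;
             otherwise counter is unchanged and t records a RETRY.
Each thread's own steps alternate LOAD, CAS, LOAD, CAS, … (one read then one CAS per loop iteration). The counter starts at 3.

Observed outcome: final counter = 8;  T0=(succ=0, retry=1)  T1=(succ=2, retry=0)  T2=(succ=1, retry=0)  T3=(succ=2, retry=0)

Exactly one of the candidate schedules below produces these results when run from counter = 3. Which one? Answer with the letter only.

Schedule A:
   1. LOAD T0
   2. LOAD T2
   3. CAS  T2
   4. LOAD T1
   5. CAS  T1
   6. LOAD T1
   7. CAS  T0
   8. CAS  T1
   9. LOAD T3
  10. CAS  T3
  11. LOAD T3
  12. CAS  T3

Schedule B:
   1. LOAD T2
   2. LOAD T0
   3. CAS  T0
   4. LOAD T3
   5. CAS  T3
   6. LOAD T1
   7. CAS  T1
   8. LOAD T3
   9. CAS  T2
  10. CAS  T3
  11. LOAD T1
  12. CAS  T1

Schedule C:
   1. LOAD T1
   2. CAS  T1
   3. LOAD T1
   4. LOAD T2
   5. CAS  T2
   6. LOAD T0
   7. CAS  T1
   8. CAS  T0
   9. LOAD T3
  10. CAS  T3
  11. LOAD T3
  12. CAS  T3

A

Tracing schedule A:
1. LOAD T0 → mem=3 r[T0]=3 [LOAD]
2. LOAD T2 → mem=3 r[T2]=3 [LOAD]
3. CAS T2 → mem=4 r[T2]=3 [OK]
4. LOAD T1 → mem=4 r[T1]=4 [LOAD]
5. CAS T1 → mem=5 r[T1]=4 [OK]
6. LOAD T1 → mem=5 r[T1]=5 [LOAD]
7. CAS T0 → mem=5 r[T0]=3 [RETRY]
8. CAS T1 → mem=6 r[T1]=5 [OK]
9. LOAD T3 → mem=6 r[T3]=6 [LOAD]
10. CAS T3 → mem=7 r[T3]=6 [OK]
11. LOAD T3 → mem=7 r[T3]=7 [LOAD]
12. CAS T3 → mem=8 r[T3]=7 [OK]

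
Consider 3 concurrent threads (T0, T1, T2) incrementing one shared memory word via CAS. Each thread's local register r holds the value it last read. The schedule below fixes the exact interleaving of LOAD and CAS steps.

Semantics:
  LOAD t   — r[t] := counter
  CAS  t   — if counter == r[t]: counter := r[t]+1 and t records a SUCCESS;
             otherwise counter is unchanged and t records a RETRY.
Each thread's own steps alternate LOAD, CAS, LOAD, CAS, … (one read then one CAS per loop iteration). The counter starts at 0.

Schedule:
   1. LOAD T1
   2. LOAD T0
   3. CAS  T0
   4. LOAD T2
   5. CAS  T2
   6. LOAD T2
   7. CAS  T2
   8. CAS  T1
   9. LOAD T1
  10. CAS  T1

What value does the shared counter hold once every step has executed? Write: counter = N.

   1) LOAD T1:  M=0  r_T1=0
   2) LOAD T0:  M=0  r_T0=0
   3) CAS  T0:  M=1  r_T0=0 ✓
   4) LOAD T2:  M=1  r_T2=1
   5) CAS  T2:  M=2  r_T2=1 ✓
   6) LOAD T2:  M=2  r_T2=2
   7) CAS  T2:  M=3  r_T2=2 ✓
   8) CAS  T1:  M=3  r_T1=0 ✗
   9) LOAD T1:  M=3  r_T1=3
  10) CAS  T1:  M=4  r_T1=3 ✓

counter = 4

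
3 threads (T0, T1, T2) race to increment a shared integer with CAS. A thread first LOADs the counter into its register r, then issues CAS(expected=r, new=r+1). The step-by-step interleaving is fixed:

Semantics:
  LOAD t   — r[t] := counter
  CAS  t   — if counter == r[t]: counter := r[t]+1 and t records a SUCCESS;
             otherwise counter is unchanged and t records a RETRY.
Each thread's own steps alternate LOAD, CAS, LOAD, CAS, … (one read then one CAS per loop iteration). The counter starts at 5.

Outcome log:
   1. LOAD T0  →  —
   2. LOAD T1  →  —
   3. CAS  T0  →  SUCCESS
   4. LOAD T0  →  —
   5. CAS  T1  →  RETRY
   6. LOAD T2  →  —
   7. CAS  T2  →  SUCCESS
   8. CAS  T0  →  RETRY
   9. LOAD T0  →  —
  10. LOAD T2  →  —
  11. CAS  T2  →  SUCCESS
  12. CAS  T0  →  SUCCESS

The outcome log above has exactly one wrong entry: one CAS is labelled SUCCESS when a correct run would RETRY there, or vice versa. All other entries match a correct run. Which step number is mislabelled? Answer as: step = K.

Reference trace:
T0 LOAD — after: cnt=5, r=5 — load
T1 LOAD — after: cnt=5, r=5 — load
T0 CAS — after: cnt=6, r=5 — ok
T0 LOAD — after: cnt=6, r=6 — load
T1 CAS — after: cnt=6, r=5 — retry
T2 LOAD — after: cnt=6, r=6 — load
T2 CAS — after: cnt=7, r=6 — ok
T0 CAS — after: cnt=7, r=6 — retry
T0 LOAD — after: cnt=7, r=7 — load
T2 LOAD — after: cnt=7, r=7 — load
T2 CAS — after: cnt=8, r=7 — ok
T0 CAS — after: cnt=8, r=7 — retry
Flip is step 12.

step = 12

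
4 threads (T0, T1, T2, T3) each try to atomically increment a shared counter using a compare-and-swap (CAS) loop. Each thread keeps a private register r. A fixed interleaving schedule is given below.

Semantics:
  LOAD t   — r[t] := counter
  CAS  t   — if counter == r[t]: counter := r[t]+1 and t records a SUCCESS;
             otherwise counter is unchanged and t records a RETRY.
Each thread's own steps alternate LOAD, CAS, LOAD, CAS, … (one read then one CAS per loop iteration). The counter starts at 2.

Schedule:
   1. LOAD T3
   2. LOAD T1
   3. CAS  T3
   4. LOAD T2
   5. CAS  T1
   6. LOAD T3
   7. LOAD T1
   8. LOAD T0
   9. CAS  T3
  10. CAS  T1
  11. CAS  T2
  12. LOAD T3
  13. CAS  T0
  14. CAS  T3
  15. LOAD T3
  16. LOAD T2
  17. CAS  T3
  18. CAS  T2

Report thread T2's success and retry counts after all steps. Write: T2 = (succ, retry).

step 1: T3 LOAD ⇒ load; ctr=2 reg=2
step 2: T1 LOAD ⇒ load; ctr=2 reg=2
step 3: T3 CAS ⇒ ok; ctr=3 reg=2
step 4: T2 LOAD ⇒ load; ctr=3 reg=3
step 5: T1 CAS ⇒ retry; ctr=3 reg=2
step 6: T3 LOAD ⇒ load; ctr=3 reg=3
step 7: T1 LOAD ⇒ load; ctr=3 reg=3
step 8: T0 LOAD ⇒ load; ctr=3 reg=3
step 9: T3 CAS ⇒ ok; ctr=4 reg=3
step 10: T1 CAS ⇒ retry; ctr=4 reg=3
step 11: T2 CAS ⇒ retry; ctr=4 reg=3
step 12: T3 LOAD ⇒ load; ctr=4 reg=4
step 13: T0 CAS ⇒ retry; ctr=4 reg=3
step 14: T3 CAS ⇒ ok; ctr=5 reg=4
step 15: T3 LOAD ⇒ load; ctr=5 reg=5
step 16: T2 LOAD ⇒ load; ctr=5 reg=5
step 17: T3 CAS ⇒ ok; ctr=6 reg=5
step 18: T2 CAS ⇒ retry; ctr=6 reg=5

T2 = (0, 2)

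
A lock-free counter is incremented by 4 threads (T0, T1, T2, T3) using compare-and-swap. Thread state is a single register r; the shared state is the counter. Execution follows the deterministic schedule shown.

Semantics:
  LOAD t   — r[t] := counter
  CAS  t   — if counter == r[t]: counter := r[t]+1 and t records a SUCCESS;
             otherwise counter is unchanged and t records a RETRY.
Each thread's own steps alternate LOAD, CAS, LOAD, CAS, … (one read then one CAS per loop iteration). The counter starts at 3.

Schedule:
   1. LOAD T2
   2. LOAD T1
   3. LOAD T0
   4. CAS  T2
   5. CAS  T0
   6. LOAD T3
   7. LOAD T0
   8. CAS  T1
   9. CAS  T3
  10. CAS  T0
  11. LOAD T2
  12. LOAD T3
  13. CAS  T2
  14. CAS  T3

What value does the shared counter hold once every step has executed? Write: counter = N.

   1) LOAD T2:  M=3  r_T2=3
   2) LOAD T1:  M=3  r_T1=3
   3) LOAD T0:  M=3  r_T0=3
   4) CAS  T2:  M=4  r_T2=3 ✓
   5) CAS  T0:  M=4  r_T0=3 ✗
   6) LOAD T3:  M=4  r_T3=4
   7) LOAD T0:  M=4  r_T0=4
   8) CAS  T1:  M=4  r_T1=3 ✗
   9) CAS  T3:  M=5  r_T3=4 ✓
  10) CAS  T0:  M=5  r_T0=4 ✗
  11) LOAD T2:  M=5  r_T2=5
  12) LOAD T3:  M=5  r_T3=5
  13) CAS  T2:  M=6  r_T2=5 ✓
  14) CAS  T3:  M=6  r_T3=5 ✗

counter = 6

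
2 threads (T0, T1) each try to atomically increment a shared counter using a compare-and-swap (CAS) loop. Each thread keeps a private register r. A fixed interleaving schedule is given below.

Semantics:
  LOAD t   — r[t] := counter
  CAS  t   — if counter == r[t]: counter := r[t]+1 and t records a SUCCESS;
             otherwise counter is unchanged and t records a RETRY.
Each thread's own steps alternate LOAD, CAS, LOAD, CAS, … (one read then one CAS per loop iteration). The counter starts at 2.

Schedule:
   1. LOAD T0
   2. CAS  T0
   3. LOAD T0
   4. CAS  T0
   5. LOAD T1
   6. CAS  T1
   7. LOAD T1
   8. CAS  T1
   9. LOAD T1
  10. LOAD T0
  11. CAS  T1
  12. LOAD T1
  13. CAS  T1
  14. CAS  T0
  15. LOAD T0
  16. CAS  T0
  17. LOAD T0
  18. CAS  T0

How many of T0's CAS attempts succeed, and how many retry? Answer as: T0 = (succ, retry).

1. LOAD T0 → mem=2 r[T0]=2 [LOAD]
2. CAS T0 → mem=3 r[T0]=2 [OK]
3. LOAD T0 → mem=3 r[T0]=3 [LOAD]
4. CAS T0 → mem=4 r[T0]=3 [OK]
5. LOAD T1 → mem=4 r[T1]=4 [LOAD]
6. CAS T1 → mem=5 r[T1]=4 [OK]
7. LOAD T1 → mem=5 r[T1]=5 [LOAD]
8. CAS T1 → mem=6 r[T1]=5 [OK]
9. LOAD T1 → mem=6 r[T1]=6 [LOAD]
10. LOAD T0 → mem=6 r[T0]=6 [LOAD]
11. CAS T1 → mem=7 r[T1]=6 [OK]
12. LOAD T1 → mem=7 r[T1]=7 [LOAD]
13. CAS T1 → mem=8 r[T1]=7 [OK]
14. CAS T0 → mem=8 r[T0]=6 [RETRY]
15. LOAD T0 → mem=8 r[T0]=8 [LOAD]
16. CAS T0 → mem=9 r[T0]=8 [OK]
17. LOAD T0 → mem=9 r[T0]=9 [LOAD]
18. CAS T0 → mem=10 r[T0]=9 [OK]

T0 = (4, 1)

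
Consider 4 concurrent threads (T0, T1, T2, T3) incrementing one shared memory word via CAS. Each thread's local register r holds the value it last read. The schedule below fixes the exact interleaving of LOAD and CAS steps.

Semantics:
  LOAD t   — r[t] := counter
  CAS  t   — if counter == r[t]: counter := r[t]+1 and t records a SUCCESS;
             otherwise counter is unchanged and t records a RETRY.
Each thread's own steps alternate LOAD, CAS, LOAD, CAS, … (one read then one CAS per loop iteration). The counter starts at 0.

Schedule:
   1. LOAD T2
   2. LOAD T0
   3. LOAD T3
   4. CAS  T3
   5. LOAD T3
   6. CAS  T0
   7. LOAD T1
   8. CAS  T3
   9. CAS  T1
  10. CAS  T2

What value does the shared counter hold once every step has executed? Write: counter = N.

T2 LOAD — after: cnt=0, r=0 — load
T0 LOAD — after: cnt=0, r=0 — load
T3 LOAD — after: cnt=0, r=0 — load
T3 CAS — after: cnt=1, r=0 — ok
T3 LOAD — after: cnt=1, r=1 — load
T0 CAS — after: cnt=1, r=0 — retry
T1 LOAD — after: cnt=1, r=1 — load
T3 CAS — after: cnt=2, r=1 — ok
T1 CAS — after: cnt=2, r=1 — retry
T2 CAS — after: cnt=2, r=0 — retry

counter = 2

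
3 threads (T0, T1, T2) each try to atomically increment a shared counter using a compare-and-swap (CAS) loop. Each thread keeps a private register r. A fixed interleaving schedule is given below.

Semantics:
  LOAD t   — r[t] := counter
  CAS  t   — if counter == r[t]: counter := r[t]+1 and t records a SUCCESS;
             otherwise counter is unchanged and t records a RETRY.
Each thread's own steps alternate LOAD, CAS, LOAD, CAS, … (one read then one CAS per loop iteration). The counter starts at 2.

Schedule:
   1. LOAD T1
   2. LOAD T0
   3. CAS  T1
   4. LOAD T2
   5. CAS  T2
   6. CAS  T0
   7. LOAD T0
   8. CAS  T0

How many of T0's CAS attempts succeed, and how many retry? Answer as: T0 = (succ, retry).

step 1: T1 LOAD ⇒ load; ctr=2 reg=2
step 2: T0 LOAD ⇒ load; ctr=2 reg=2
step 3: T1 CAS ⇒ ok; ctr=3 reg=2
step 4: T2 LOAD ⇒ load; ctr=3 reg=3
step 5: T2 CAS ⇒ ok; ctr=4 reg=3
step 6: T0 CAS ⇒ retry; ctr=4 reg=2
step 7: T0 LOAD ⇒ load; ctr=4 reg=4
step 8: T0 CAS ⇒ ok; ctr=5 reg=4

T0 = (1, 1)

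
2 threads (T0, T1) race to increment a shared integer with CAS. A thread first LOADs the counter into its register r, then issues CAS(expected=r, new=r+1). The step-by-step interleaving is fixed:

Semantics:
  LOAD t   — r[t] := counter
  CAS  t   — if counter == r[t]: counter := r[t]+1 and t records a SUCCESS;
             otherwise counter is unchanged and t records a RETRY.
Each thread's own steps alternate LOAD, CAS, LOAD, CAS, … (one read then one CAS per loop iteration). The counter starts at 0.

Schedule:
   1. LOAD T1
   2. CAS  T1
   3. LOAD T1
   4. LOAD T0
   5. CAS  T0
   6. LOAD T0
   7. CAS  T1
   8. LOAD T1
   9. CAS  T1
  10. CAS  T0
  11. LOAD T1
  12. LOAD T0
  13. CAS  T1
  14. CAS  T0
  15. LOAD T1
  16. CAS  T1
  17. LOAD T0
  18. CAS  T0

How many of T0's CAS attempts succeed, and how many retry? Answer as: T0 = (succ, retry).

#1 T1 reads 0
#2 T1 CAS(0→1) writes; counter now 1
#3 T1 reads 1
#4 T0 reads 1
#5 T0 CAS(1→2) writes; counter now 2
#6 T0 reads 2
#7 T1 CAS(1→2) fails; counter now 2
#8 T1 reads 2
#9 T1 CAS(2→3) writes; counter now 3
#10 T0 CAS(2→3) fails; counter now 3
#11 T1 reads 3
#12 T0 reads 3
#13 T1 CAS(3→4) writes; counter now 4
#14 T0 CAS(3→4) fails; counter now 4
#15 T1 reads 4
#16 T1 CAS(4→5) writes; counter now 5
#17 T0 reads 5
#18 T0 CAS(5→6) writes; counter now 6

T0 = (2, 2)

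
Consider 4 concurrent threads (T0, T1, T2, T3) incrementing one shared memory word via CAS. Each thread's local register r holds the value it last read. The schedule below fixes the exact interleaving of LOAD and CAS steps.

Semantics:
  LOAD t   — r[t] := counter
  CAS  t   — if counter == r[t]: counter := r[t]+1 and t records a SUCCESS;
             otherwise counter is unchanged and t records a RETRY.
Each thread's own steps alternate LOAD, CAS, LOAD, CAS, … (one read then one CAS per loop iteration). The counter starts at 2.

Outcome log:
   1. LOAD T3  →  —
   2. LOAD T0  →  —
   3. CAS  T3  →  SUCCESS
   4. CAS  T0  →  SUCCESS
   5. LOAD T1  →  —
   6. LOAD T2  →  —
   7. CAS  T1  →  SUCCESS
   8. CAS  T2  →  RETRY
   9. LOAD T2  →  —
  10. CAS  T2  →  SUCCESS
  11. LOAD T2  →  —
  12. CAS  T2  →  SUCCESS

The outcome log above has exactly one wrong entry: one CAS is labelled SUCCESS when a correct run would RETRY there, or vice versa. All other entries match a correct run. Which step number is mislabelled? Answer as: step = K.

Re-executing:
#1 T3 reads 2
#2 T0 reads 2
#3 T3 CAS(2→3) writes; counter now 3
#4 T0 CAS(2→3) fails; counter now 3
#5 T1 reads 3
#6 T2 reads 3
#7 T1 CAS(3→4) writes; counter now 4
#8 T2 CAS(3→4) fails; counter now 4
#9 T2 reads 4
#10 T2 CAS(4→5) writes; counter now 5
#11 T2 reads 5
#12 T2 CAS(5→6) writes; counter now 6
Mismatch at 4.

step = 4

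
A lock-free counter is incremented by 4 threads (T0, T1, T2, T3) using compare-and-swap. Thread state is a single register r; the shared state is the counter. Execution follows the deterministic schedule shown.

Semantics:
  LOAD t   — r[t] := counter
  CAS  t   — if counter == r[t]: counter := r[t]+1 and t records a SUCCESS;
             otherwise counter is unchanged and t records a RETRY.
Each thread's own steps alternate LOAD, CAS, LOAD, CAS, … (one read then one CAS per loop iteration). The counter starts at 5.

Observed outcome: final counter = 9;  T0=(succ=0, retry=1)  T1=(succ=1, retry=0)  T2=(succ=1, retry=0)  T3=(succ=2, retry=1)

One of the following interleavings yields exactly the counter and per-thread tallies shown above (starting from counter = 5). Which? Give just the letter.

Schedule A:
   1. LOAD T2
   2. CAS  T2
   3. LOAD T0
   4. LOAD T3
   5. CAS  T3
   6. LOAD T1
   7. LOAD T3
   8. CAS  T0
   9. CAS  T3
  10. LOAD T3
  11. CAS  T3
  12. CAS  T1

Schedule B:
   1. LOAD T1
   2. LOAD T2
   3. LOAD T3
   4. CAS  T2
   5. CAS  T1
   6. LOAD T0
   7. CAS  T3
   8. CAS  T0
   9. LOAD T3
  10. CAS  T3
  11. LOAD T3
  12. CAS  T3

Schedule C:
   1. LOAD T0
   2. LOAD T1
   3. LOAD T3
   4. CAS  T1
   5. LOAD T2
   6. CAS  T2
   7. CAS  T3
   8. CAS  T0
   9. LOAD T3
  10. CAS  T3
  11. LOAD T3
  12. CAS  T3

C

Run C:
T0 LOAD — after: cnt=5, r=5 — load
T1 LOAD — after: cnt=5, r=5 — load
T3 LOAD — after: cnt=5, r=5 — load
T1 CAS — after: cnt=6, r=5 — ok
T2 LOAD — after: cnt=6, r=6 — load
T2 CAS — after: cnt=7, r=6 — ok
T3 CAS — after: cnt=7, r=5 — retry
T0 CAS — after: cnt=7, r=5 — retry
T3 LOAD — after: cnt=7, r=7 — load
T3 CAS — after: cnt=8, r=7 — ok
T3 LOAD — after: cnt=8, r=8 — load
T3 CAS — after: cnt=9, r=8 — ok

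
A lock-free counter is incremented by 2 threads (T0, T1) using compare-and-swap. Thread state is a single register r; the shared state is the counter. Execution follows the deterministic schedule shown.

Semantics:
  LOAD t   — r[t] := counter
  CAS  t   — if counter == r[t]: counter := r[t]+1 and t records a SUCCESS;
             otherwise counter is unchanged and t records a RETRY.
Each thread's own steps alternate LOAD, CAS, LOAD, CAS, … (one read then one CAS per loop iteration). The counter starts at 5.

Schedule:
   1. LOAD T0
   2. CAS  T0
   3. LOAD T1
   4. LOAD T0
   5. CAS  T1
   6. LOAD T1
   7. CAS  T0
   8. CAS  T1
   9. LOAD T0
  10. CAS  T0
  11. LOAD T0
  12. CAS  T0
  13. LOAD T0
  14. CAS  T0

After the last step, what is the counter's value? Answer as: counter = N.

counter = 11

[1] T0.load  rd  (counter 5, T0.r 5)
[2] T0.cas  hit  (counter 6, T0.r 5)
[3] T1.load  rd  (counter 6, T1.r 6)
[4] T0.load  rd  (counter 6, T0.r 6)
[5] T1.cas  hit  (counter 7, T1.r 6)
[6] T1.load  rd  (counter 7, T1.r 7)
[7] T0.cas  miss  (counter 7, T0.r 6)
[8] T1.cas  hit  (counter 8, T1.r 7)
[9] T0.load  rd  (counter 8, T0.r 8)
[10] T0.cas  hit  (counter 9, T0.r 8)
[11] T0.load  rd  (counter 9, T0.r 9)
[12] T0.cas  hit  (counter 10, T0.r 9)
[13] T0.load  rd  (counter 10, T0.r 10)
[14] T0.cas  hit  (counter 11, T0.r 10)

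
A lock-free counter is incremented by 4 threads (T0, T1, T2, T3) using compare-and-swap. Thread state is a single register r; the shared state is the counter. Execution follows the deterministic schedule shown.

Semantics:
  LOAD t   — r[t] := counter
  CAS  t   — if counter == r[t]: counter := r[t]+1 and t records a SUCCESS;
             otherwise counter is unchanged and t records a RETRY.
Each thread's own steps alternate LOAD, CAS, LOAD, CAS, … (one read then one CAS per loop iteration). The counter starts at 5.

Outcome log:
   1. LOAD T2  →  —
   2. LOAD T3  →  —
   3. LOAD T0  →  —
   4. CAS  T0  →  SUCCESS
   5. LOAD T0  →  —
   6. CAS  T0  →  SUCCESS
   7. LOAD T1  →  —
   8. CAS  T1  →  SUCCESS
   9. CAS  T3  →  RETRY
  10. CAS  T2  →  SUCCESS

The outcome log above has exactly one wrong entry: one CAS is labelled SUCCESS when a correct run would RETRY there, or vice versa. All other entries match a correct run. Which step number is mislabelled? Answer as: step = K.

step = 10

Correct run:
step 1: T2 LOAD ⇒ load; ctr=5 reg=5
step 2: T3 LOAD ⇒ load; ctr=5 reg=5
step 3: T0 LOAD ⇒ load; ctr=5 reg=5
step 4: T0 CAS ⇒ ok; ctr=6 reg=5
step 5: T0 LOAD ⇒ load; ctr=6 reg=6
step 6: T0 CAS ⇒ ok; ctr=7 reg=6
step 7: T1 LOAD ⇒ load; ctr=7 reg=7
step 8: T1 CAS ⇒ ok; ctr=8 reg=7
step 9: T3 CAS ⇒ retry; ctr=8 reg=5
step 10: T2 CAS ⇒ retry; ctr=8 reg=5
Mismatch at 10.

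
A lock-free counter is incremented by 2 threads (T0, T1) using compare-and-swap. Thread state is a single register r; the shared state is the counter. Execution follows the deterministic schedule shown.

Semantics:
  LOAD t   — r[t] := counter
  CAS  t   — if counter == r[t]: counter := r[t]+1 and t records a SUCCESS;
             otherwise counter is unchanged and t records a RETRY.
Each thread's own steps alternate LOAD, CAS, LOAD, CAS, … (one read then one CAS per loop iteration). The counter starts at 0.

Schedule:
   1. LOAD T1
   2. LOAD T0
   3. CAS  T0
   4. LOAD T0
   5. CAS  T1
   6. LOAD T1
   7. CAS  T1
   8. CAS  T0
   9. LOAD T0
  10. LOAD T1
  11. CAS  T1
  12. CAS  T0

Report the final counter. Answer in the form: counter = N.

counter = 3

step 1: T1 LOAD ⇒ load; ctr=0 reg=0
step 2: T0 LOAD ⇒ load; ctr=0 reg=0
step 3: T0 CAS ⇒ ok; ctr=1 reg=0
step 4: T0 LOAD ⇒ load; ctr=1 reg=1
step 5: T1 CAS ⇒ retry; ctr=1 reg=0
step 6: T1 LOAD ⇒ load; ctr=1 reg=1
step 7: T1 CAS ⇒ ok; ctr=2 reg=1
step 8: T0 CAS ⇒ retry; ctr=2 reg=1
step 9: T0 LOAD ⇒ load; ctr=2 reg=2
step 10: T1 LOAD ⇒ load; ctr=2 reg=2
step 11: T1 CAS ⇒ ok; ctr=3 reg=2
step 12: T0 CAS ⇒ retry; ctr=3 reg=2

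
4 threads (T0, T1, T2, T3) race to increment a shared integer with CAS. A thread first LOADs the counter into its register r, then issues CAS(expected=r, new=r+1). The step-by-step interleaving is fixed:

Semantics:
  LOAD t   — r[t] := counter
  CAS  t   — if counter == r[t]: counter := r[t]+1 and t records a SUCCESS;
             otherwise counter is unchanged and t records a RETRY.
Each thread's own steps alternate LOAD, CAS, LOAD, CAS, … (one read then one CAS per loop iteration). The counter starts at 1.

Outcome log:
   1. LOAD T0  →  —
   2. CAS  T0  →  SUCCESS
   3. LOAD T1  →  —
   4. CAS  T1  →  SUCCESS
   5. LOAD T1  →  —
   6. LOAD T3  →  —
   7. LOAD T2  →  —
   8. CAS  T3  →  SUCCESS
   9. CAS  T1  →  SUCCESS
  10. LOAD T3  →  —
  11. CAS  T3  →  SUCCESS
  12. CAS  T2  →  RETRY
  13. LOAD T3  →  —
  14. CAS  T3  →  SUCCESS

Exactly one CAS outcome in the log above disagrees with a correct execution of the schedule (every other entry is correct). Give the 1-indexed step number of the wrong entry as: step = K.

Reference trace:
step 1: T0 LOAD ⇒ load; ctr=1 reg=1
step 2: T0 CAS ⇒ ok; ctr=2 reg=1
step 3: T1 LOAD ⇒ load; ctr=2 reg=2
step 4: T1 CAS ⇒ ok; ctr=3 reg=2
step 5: T1 LOAD ⇒ load; ctr=3 reg=3
step 6: T3 LOAD ⇒ load; ctr=3 reg=3
step 7: T2 LOAD ⇒ load; ctr=3 reg=3
step 8: T3 CAS ⇒ ok; ctr=4 reg=3
step 9: T1 CAS ⇒ retry; ctr=4 reg=3
step 10: T3 LOAD ⇒ load; ctr=4 reg=4
step 11: T3 CAS ⇒ ok; ctr=5 reg=4
step 12: T2 CAS ⇒ retry; ctr=5 reg=3
step 13: T3 LOAD ⇒ load; ctr=5 reg=5
step 14: T3 CAS ⇒ ok; ctr=6 reg=5
Flip is step 9.

step = 9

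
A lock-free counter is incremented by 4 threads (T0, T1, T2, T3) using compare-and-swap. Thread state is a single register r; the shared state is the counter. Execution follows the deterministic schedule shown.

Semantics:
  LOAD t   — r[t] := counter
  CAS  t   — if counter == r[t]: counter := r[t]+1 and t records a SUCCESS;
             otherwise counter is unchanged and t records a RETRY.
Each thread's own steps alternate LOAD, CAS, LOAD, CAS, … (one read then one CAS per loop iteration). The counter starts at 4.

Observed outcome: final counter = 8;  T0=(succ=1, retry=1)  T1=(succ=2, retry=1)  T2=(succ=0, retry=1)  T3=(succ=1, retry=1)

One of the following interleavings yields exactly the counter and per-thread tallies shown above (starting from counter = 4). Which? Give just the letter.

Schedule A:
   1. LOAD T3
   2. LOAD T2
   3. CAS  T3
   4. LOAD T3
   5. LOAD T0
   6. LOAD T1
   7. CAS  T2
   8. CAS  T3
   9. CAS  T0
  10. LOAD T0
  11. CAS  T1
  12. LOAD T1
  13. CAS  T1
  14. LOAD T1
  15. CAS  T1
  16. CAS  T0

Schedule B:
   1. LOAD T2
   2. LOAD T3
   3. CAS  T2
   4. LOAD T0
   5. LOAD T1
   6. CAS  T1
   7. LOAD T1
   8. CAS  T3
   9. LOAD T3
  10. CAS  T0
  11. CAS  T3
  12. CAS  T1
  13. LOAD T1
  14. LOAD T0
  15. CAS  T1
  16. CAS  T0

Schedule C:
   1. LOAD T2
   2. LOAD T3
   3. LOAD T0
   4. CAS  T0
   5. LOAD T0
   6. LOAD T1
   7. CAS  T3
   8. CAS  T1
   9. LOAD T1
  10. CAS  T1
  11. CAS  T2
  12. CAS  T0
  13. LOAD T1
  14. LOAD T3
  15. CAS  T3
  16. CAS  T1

Simulating candidate C:
step 1: T2 LOAD ⇒ load; ctr=4 reg=4
step 2: T3 LOAD ⇒ load; ctr=4 reg=4
step 3: T0 LOAD ⇒ load; ctr=4 reg=4
step 4: T0 CAS ⇒ ok; ctr=5 reg=4
step 5: T0 LOAD ⇒ load; ctr=5 reg=5
step 6: T1 LOAD ⇒ load; ctr=5 reg=5
step 7: T3 CAS ⇒ retry; ctr=5 reg=4
step 8: T1 CAS ⇒ ok; ctr=6 reg=5
step 9: T1 LOAD ⇒ load; ctr=6 reg=6
step 10: T1 CAS ⇒ ok; ctr=7 reg=6
step 11: T2 CAS ⇒ retry; ctr=7 reg=4
step 12: T0 CAS ⇒ retry; ctr=7 reg=5
step 13: T1 LOAD ⇒ load; ctr=7 reg=7
step 14: T3 LOAD ⇒ load; ctr=7 reg=7
step 15: T3 CAS ⇒ ok; ctr=8 reg=7
step 16: T1 CAS ⇒ retry; ctr=8 reg=7

C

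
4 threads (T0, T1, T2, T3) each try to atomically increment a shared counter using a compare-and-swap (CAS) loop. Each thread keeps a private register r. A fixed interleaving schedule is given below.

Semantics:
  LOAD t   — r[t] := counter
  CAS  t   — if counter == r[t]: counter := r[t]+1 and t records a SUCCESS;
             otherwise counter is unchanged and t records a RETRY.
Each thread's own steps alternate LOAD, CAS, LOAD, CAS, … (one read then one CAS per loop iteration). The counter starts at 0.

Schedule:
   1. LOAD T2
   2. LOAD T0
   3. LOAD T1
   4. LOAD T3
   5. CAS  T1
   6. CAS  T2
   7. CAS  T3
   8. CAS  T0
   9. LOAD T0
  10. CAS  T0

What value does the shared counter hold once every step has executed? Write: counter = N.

counter = 2

step 1: T2 LOAD ⇒ load; ctr=0 reg=0
step 2: T0 LOAD ⇒ load; ctr=0 reg=0
step 3: T1 LOAD ⇒ load; ctr=0 reg=0
step 4: T3 LOAD ⇒ load; ctr=0 reg=0
step 5: T1 CAS ⇒ ok; ctr=1 reg=0
step 6: T2 CAS ⇒ retry; ctr=1 reg=0
step 7: T3 CAS ⇒ retry; ctr=1 reg=0
step 8: T0 CAS ⇒ retry; ctr=1 reg=0
step 9: T0 LOAD ⇒ load; ctr=1 reg=1
step 10: T0 CAS ⇒ ok; ctr=2 reg=1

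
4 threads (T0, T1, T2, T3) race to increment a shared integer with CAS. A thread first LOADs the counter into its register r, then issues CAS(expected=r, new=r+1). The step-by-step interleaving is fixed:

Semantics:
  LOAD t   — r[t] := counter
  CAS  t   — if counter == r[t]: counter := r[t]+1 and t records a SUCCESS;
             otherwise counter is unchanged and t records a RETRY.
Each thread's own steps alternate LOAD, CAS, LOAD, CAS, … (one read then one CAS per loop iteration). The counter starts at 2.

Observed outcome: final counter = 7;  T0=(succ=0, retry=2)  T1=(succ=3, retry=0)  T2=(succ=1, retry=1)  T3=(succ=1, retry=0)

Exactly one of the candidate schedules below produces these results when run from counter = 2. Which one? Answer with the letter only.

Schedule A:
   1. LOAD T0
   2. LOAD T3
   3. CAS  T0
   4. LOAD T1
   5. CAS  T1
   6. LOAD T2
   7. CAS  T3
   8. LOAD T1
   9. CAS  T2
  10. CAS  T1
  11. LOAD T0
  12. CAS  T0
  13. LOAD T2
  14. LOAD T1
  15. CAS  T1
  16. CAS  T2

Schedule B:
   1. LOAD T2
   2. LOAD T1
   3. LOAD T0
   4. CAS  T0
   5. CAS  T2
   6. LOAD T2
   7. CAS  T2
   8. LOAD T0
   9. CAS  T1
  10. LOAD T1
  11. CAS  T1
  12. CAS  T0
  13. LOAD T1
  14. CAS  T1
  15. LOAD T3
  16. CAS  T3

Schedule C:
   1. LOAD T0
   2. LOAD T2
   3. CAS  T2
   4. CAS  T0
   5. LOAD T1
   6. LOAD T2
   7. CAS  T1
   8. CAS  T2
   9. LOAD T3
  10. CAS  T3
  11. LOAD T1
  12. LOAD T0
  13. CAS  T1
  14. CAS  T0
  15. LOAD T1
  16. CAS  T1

Simulating candidate C:
#1 T0 reads 2
#2 T2 reads 2
#3 T2 CAS(2→3) writes; counter now 3
#4 T0 CAS(2→3) fails; counter now 3
#5 T1 reads 3
#6 T2 reads 3
#7 T1 CAS(3→4) writes; counter now 4
#8 T2 CAS(3→4) fails; counter now 4
#9 T3 reads 4
#10 T3 CAS(4→5) writes; counter now 5
#11 T1 reads 5
#12 T0 reads 5
#13 T1 CAS(5→6) writes; counter now 6
#14 T0 CAS(5→6) fails; counter now 6
#15 T1 reads 6
#16 T1 CAS(6→7) writes; counter now 7

C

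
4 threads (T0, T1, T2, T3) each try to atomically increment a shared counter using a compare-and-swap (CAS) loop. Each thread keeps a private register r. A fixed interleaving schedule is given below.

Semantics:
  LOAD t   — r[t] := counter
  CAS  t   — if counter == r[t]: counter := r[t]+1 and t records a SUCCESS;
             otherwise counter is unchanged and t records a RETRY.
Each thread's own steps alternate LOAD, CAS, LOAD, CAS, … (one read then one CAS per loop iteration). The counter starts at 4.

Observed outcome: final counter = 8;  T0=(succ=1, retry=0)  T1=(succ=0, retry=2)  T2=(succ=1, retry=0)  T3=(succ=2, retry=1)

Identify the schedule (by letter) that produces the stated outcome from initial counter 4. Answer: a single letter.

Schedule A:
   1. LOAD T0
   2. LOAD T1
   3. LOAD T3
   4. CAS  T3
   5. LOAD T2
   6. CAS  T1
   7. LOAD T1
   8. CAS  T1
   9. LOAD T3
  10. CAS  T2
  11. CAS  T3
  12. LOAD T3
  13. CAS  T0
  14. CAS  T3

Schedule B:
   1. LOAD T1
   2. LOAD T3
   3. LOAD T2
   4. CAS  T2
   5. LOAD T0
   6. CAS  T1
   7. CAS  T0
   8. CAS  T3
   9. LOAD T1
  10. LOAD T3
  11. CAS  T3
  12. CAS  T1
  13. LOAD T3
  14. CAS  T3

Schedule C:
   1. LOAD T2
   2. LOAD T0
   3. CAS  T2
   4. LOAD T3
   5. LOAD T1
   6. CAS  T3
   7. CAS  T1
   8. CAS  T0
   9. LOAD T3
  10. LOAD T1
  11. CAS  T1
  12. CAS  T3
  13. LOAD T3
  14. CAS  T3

B

Tracing schedule B:
T1 LOAD — after: cnt=4, r=4 — load
T3 LOAD — after: cnt=4, r=4 — load
T2 LOAD — after: cnt=4, r=4 — load
T2 CAS — after: cnt=5, r=4 — ok
T0 LOAD — after: cnt=5, r=5 — load
T1 CAS — after: cnt=5, r=4 — retry
T0 CAS — after: cnt=6, r=5 — ok
T3 CAS — after: cnt=6, r=4 — retry
T1 LOAD — after: cnt=6, r=6 — load
T3 LOAD — after: cnt=6, r=6 — load
T3 CAS — after: cnt=7, r=6 — ok
T1 CAS — after: cnt=7, r=6 — retry
T3 LOAD — after: cnt=7, r=7 — load
T3 CAS — after: cnt=8, r=7 — ok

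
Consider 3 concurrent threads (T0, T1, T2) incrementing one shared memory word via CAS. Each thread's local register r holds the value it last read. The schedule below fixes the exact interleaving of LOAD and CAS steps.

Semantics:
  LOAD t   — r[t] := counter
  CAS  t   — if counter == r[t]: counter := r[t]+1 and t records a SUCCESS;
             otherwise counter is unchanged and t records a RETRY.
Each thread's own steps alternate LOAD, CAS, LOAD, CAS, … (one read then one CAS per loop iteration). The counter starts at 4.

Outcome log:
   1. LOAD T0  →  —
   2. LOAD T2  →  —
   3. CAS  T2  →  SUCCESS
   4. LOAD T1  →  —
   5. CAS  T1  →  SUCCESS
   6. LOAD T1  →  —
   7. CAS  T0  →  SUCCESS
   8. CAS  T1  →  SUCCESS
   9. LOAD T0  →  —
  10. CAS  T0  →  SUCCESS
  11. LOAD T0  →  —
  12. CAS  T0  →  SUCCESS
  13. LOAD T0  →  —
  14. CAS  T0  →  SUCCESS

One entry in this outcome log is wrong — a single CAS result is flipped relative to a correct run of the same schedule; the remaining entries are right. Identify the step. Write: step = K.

step = 7

Re-executing:
#1 T0 reads 4
#2 T2 reads 4
#3 T2 CAS(4→5) writes; counter now 5
#4 T1 reads 5
#5 T1 CAS(5→6) writes; counter now 6
#6 T1 reads 6
#7 T0 CAS(4→5) fails; counter now 6
#8 T1 CAS(6→7) writes; counter now 7
#9 T0 reads 7
#10 T0 CAS(7→8) writes; counter now 8
#11 T0 reads 8
#12 T0 CAS(8→9) writes; counter now 9
#13 T0 reads 9
#14 T0 CAS(9→10) writes; counter now 10
Log disagrees first at step 7.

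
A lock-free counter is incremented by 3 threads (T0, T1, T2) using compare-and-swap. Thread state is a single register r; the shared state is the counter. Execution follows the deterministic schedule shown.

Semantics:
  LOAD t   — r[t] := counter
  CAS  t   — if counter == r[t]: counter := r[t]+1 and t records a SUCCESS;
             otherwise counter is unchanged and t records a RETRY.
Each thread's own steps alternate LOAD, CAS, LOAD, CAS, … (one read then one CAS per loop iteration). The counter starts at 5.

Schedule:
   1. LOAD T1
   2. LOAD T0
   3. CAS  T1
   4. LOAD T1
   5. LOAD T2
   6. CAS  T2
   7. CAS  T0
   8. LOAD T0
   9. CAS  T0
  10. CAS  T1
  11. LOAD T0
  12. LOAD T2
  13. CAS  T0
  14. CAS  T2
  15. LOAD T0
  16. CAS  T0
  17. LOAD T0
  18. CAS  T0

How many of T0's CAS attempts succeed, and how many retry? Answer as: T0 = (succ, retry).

T0 = (4, 1)

#1 T1 reads 5
#2 T0 reads 5
#3 T1 CAS(5→6) writes; counter now 6
#4 T1 reads 6
#5 T2 reads 6
#6 T2 CAS(6→7) writes; counter now 7
#7 T0 CAS(5→6) fails; counter now 7
#8 T0 reads 7
#9 T0 CAS(7→8) writes; counter now 8
#10 T1 CAS(6→7) fails; counter now 8
#11 T0 reads 8
#12 T2 reads 8
#13 T0 CAS(8→9) writes; counter now 9
#14 T2 CAS(8→9) fails; counter now 9
#15 T0 reads 9
#16 T0 CAS(9→10) writes; counter now 10
#17 T0 reads 10
#18 T0 CAS(10→11) writes; counter now 11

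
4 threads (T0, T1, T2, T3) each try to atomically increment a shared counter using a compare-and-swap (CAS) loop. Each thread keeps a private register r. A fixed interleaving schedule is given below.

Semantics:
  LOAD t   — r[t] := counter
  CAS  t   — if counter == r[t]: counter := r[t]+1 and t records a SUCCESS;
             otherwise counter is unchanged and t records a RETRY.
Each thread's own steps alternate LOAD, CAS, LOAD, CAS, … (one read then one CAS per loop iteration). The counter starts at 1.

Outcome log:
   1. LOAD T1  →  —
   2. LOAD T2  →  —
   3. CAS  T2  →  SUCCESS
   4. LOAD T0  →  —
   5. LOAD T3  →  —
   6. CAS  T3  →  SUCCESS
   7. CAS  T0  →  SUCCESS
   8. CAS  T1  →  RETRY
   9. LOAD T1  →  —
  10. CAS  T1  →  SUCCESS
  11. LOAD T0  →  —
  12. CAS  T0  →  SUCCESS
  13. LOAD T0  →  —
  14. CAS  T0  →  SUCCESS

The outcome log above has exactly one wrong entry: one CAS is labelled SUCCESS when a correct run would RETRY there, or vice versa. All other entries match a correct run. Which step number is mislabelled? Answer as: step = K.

Reference trace:
   1) LOAD T1:  M=1  r_T1=1
   2) LOAD T2:  M=1  r_T2=1
   3) CAS  T2:  M=2  r_T2=1 ✓
   4) LOAD T0:  M=2  r_T0=2
   5) LOAD T3:  M=2  r_T3=2
   6) CAS  T3:  M=3  r_T3=2 ✓
   7) CAS  T0:  M=3  r_T0=2 ✗
   8) CAS  T1:  M=3  r_T1=1 ✗
   9) LOAD T1:  M=3  r_T1=3
  10) CAS  T1:  M=4  r_T1=3 ✓
  11) LOAD T0:  M=4  r_T0=4
  12) CAS  T0:  M=5  r_T0=4 ✓
  13) LOAD T0:  M=5  r_T0=5
  14) CAS  T0:  M=6  r_T0=5 ✓
Flip is step 7.

step = 7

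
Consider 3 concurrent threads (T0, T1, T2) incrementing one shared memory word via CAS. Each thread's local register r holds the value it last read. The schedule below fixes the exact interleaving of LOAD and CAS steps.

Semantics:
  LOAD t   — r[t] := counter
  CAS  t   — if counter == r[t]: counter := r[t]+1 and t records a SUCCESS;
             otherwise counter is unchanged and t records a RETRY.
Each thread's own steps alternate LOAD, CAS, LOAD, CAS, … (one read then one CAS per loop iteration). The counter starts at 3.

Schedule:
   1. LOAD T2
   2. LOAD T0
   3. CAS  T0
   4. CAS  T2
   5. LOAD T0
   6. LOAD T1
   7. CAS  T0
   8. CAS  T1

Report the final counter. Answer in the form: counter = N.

   1) LOAD T2:  M=3  r_T2=3
   2) LOAD T0:  M=3  r_T0=3
   3) CAS  T0:  M=4  r_T0=3 ✓
   4) CAS  T2:  M=4  r_T2=3 ✗
   5) LOAD T0:  M=4  r_T0=4
   6) LOAD T1:  M=4  r_T1=4
   7) CAS  T0:  M=5  r_T0=4 ✓
   8) CAS  T1:  M=5  r_T1=4 ✗

counter = 5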